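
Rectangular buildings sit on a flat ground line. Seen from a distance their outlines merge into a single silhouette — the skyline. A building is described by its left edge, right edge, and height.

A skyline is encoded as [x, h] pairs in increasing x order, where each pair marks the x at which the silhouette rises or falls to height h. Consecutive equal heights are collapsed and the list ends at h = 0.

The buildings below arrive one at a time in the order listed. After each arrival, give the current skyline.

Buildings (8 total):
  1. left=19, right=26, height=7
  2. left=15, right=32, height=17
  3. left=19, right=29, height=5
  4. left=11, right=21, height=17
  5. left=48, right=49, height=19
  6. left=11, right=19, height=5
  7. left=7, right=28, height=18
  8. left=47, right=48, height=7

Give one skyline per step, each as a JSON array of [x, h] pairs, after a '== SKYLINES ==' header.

== SKYLINES ==
[[19,7],[26,0]]
[[15,17],[32,0]]
[[15,17],[32,0]]
[[11,17],[32,0]]
[[11,17],[32,0],[48,19],[49,0]]
[[11,17],[32,0],[48,19],[49,0]]
[[7,18],[28,17],[32,0],[48,19],[49,0]]
[[7,18],[28,17],[32,0],[47,7],[48,19],[49,0]]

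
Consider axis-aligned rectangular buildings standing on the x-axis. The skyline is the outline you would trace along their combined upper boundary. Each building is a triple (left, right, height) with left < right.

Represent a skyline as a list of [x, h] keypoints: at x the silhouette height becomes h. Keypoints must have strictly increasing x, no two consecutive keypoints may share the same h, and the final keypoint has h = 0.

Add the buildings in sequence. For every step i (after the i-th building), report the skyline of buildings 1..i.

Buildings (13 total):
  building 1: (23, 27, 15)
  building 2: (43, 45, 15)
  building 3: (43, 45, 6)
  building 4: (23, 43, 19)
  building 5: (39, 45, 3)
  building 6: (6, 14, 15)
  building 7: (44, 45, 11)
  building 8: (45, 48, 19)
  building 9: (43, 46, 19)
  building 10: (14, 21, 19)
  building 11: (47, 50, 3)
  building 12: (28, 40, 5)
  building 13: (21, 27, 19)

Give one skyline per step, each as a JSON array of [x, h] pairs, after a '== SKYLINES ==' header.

== SKYLINES ==
[[23,15],[27,0]]
[[23,15],[27,0],[43,15],[45,0]]
[[23,15],[27,0],[43,15],[45,0]]
[[23,19],[43,15],[45,0]]
[[23,19],[43,15],[45,0]]
[[6,15],[14,0],[23,19],[43,15],[45,0]]
[[6,15],[14,0],[23,19],[43,15],[45,0]]
[[6,15],[14,0],[23,19],[43,15],[45,19],[48,0]]
[[6,15],[14,0],[23,19],[48,0]]
[[6,15],[14,19],[21,0],[23,19],[48,0]]
[[6,15],[14,19],[21,0],[23,19],[48,3],[50,0]]
[[6,15],[14,19],[21,0],[23,19],[48,3],[50,0]]
[[6,15],[14,19],[48,3],[50,0]]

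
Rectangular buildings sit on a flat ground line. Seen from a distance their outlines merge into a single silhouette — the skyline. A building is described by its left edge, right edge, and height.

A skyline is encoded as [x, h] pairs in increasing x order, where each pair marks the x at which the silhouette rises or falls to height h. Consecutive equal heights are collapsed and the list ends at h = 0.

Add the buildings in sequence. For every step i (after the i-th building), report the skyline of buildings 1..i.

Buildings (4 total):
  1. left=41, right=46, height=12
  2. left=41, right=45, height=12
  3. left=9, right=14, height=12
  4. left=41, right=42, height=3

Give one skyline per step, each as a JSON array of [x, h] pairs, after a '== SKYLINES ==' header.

== SKYLINES ==
[[41,12],[46,0]]
[[41,12],[46,0]]
[[9,12],[14,0],[41,12],[46,0]]
[[9,12],[14,0],[41,12],[46,0]]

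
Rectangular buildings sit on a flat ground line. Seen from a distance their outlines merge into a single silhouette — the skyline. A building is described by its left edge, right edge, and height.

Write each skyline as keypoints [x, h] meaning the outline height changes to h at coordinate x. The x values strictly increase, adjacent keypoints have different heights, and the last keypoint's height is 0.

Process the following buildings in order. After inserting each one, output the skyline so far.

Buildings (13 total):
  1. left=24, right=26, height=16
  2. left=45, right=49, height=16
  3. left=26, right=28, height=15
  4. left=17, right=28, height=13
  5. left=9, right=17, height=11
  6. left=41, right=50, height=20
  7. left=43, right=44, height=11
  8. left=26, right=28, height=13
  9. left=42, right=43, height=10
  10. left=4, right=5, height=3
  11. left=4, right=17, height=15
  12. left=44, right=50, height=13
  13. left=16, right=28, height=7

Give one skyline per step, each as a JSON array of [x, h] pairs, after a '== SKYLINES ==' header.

== SKYLINES ==
[[24,16],[26,0]]
[[24,16],[26,0],[45,16],[49,0]]
[[24,16],[26,15],[28,0],[45,16],[49,0]]
[[17,13],[24,16],[26,15],[28,0],[45,16],[49,0]]
[[9,11],[17,13],[24,16],[26,15],[28,0],[45,16],[49,0]]
[[9,11],[17,13],[24,16],[26,15],[28,0],[41,20],[50,0]]
[[9,11],[17,13],[24,16],[26,15],[28,0],[41,20],[50,0]]
[[9,11],[17,13],[24,16],[26,15],[28,0],[41,20],[50,0]]
[[9,11],[17,13],[24,16],[26,15],[28,0],[41,20],[50,0]]
[[4,3],[5,0],[9,11],[17,13],[24,16],[26,15],[28,0],[41,20],[50,0]]
[[4,15],[17,13],[24,16],[26,15],[28,0],[41,20],[50,0]]
[[4,15],[17,13],[24,16],[26,15],[28,0],[41,20],[50,0]]
[[4,15],[17,13],[24,16],[26,15],[28,0],[41,20],[50,0]]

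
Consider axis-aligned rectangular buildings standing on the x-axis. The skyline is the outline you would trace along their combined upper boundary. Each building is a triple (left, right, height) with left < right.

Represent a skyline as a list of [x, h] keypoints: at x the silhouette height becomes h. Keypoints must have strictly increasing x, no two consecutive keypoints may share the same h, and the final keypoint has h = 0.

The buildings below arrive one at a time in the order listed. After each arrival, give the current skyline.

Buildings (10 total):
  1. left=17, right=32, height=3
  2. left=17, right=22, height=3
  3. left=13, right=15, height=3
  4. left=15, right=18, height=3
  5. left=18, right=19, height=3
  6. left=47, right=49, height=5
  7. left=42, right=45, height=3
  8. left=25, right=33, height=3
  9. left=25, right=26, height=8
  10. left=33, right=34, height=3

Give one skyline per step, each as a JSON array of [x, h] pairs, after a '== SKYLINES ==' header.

== SKYLINES ==
[[17,3],[32,0]]
[[17,3],[32,0]]
[[13,3],[15,0],[17,3],[32,0]]
[[13,3],[32,0]]
[[13,3],[32,0]]
[[13,3],[32,0],[47,5],[49,0]]
[[13,3],[32,0],[42,3],[45,0],[47,5],[49,0]]
[[13,3],[33,0],[42,3],[45,0],[47,5],[49,0]]
[[13,3],[25,8],[26,3],[33,0],[42,3],[45,0],[47,5],[49,0]]
[[13,3],[25,8],[26,3],[34,0],[42,3],[45,0],[47,5],[49,0]]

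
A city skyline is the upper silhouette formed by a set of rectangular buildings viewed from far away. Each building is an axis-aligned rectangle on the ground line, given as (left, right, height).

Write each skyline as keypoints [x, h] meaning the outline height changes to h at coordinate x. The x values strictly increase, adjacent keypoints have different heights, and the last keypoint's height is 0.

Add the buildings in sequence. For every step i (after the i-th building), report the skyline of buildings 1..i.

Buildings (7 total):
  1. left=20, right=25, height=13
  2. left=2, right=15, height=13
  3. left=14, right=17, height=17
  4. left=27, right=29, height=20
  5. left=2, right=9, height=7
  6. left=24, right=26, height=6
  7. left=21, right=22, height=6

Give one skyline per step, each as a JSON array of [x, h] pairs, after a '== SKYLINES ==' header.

== SKYLINES ==
[[20,13],[25,0]]
[[2,13],[15,0],[20,13],[25,0]]
[[2,13],[14,17],[17,0],[20,13],[25,0]]
[[2,13],[14,17],[17,0],[20,13],[25,0],[27,20],[29,0]]
[[2,13],[14,17],[17,0],[20,13],[25,0],[27,20],[29,0]]
[[2,13],[14,17],[17,0],[20,13],[25,6],[26,0],[27,20],[29,0]]
[[2,13],[14,17],[17,0],[20,13],[25,6],[26,0],[27,20],[29,0]]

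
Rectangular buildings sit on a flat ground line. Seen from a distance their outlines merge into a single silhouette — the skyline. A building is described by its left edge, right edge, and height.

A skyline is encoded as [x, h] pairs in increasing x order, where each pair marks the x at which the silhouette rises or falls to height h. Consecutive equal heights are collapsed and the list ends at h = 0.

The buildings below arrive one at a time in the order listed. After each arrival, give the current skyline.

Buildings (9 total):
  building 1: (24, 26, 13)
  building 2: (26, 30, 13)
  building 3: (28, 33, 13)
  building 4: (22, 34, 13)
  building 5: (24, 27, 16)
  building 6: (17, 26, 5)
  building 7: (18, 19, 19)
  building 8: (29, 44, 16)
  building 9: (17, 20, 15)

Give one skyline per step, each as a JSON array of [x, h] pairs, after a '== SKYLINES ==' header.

== SKYLINES ==
[[24,13],[26,0]]
[[24,13],[30,0]]
[[24,13],[33,0]]
[[22,13],[34,0]]
[[22,13],[24,16],[27,13],[34,0]]
[[17,5],[22,13],[24,16],[27,13],[34,0]]
[[17,5],[18,19],[19,5],[22,13],[24,16],[27,13],[34,0]]
[[17,5],[18,19],[19,5],[22,13],[24,16],[27,13],[29,16],[44,0]]
[[17,15],[18,19],[19,15],[20,5],[22,13],[24,16],[27,13],[29,16],[44,0]]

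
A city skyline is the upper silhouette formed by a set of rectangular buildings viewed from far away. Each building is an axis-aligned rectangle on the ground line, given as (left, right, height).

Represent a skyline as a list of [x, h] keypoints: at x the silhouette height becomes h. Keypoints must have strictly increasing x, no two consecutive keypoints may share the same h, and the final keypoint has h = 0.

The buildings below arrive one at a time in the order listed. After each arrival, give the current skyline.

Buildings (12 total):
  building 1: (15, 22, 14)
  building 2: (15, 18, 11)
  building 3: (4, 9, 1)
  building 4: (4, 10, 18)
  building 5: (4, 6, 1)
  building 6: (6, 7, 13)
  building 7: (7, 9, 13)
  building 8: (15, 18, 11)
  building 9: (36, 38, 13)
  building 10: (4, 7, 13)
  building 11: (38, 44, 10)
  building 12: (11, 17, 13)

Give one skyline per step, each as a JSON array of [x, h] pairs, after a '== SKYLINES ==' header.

== SKYLINES ==
[[15,14],[22,0]]
[[15,14],[22,0]]
[[4,1],[9,0],[15,14],[22,0]]
[[4,18],[10,0],[15,14],[22,0]]
[[4,18],[10,0],[15,14],[22,0]]
[[4,18],[10,0],[15,14],[22,0]]
[[4,18],[10,0],[15,14],[22,0]]
[[4,18],[10,0],[15,14],[22,0]]
[[4,18],[10,0],[15,14],[22,0],[36,13],[38,0]]
[[4,18],[10,0],[15,14],[22,0],[36,13],[38,0]]
[[4,18],[10,0],[15,14],[22,0],[36,13],[38,10],[44,0]]
[[4,18],[10,0],[11,13],[15,14],[22,0],[36,13],[38,10],[44,0]]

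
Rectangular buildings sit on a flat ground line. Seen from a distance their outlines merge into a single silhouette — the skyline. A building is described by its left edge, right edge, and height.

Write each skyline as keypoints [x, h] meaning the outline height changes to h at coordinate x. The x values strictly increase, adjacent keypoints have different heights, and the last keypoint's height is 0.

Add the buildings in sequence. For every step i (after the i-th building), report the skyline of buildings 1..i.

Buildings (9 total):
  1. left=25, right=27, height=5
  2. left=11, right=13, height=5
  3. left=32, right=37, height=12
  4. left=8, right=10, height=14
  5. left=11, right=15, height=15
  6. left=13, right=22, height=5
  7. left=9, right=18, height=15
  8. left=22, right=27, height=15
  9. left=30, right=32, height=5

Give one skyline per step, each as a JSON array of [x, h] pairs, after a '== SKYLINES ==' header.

== SKYLINES ==
[[25,5],[27,0]]
[[11,5],[13,0],[25,5],[27,0]]
[[11,5],[13,0],[25,5],[27,0],[32,12],[37,0]]
[[8,14],[10,0],[11,5],[13,0],[25,5],[27,0],[32,12],[37,0]]
[[8,14],[10,0],[11,15],[15,0],[25,5],[27,0],[32,12],[37,0]]
[[8,14],[10,0],[11,15],[15,5],[22,0],[25,5],[27,0],[32,12],[37,0]]
[[8,14],[9,15],[18,5],[22,0],[25,5],[27,0],[32,12],[37,0]]
[[8,14],[9,15],[18,5],[22,15],[27,0],[32,12],[37,0]]
[[8,14],[9,15],[18,5],[22,15],[27,0],[30,5],[32,12],[37,0]]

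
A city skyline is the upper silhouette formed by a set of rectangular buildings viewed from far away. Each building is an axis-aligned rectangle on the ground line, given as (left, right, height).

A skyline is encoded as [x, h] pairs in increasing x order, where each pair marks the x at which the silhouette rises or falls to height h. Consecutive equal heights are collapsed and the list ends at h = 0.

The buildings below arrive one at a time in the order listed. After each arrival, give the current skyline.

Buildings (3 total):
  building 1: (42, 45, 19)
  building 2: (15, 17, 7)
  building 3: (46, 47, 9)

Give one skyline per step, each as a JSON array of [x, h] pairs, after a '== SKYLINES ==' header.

== SKYLINES ==
[[42,19],[45,0]]
[[15,7],[17,0],[42,19],[45,0]]
[[15,7],[17,0],[42,19],[45,0],[46,9],[47,0]]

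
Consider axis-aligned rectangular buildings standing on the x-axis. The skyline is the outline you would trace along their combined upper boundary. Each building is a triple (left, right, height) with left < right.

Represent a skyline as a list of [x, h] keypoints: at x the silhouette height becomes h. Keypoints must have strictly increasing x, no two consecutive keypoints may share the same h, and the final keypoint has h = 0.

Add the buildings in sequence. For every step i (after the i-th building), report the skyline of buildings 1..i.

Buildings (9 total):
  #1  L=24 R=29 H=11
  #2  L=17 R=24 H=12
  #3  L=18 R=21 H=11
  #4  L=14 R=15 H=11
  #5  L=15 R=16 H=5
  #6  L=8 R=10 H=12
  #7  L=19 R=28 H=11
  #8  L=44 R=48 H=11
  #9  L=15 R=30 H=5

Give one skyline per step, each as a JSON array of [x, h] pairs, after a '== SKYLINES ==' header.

== SKYLINES ==
[[24,11],[29,0]]
[[17,12],[24,11],[29,0]]
[[17,12],[24,11],[29,0]]
[[14,11],[15,0],[17,12],[24,11],[29,0]]
[[14,11],[15,5],[16,0],[17,12],[24,11],[29,0]]
[[8,12],[10,0],[14,11],[15,5],[16,0],[17,12],[24,11],[29,0]]
[[8,12],[10,0],[14,11],[15,5],[16,0],[17,12],[24,11],[29,0]]
[[8,12],[10,0],[14,11],[15,5],[16,0],[17,12],[24,11],[29,0],[44,11],[48,0]]
[[8,12],[10,0],[14,11],[15,5],[17,12],[24,11],[29,5],[30,0],[44,11],[48,0]]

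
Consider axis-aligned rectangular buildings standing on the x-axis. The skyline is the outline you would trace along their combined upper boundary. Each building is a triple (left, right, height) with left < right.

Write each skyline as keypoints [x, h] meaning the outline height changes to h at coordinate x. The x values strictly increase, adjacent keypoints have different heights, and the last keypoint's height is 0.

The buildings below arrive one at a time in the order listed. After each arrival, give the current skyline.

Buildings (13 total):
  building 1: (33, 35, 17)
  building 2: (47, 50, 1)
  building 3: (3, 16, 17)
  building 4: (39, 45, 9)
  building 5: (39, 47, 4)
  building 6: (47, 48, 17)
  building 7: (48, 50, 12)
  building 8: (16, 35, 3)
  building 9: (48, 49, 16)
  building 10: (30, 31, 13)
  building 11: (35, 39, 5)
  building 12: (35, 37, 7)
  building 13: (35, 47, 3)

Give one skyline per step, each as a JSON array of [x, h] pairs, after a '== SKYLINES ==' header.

== SKYLINES ==
[[33,17],[35,0]]
[[33,17],[35,0],[47,1],[50,0]]
[[3,17],[16,0],[33,17],[35,0],[47,1],[50,0]]
[[3,17],[16,0],[33,17],[35,0],[39,9],[45,0],[47,1],[50,0]]
[[3,17],[16,0],[33,17],[35,0],[39,9],[45,4],[47,1],[50,0]]
[[3,17],[16,0],[33,17],[35,0],[39,9],[45,4],[47,17],[48,1],[50,0]]
[[3,17],[16,0],[33,17],[35,0],[39,9],[45,4],[47,17],[48,12],[50,0]]
[[3,17],[16,3],[33,17],[35,0],[39,9],[45,4],[47,17],[48,12],[50,0]]
[[3,17],[16,3],[33,17],[35,0],[39,9],[45,4],[47,17],[48,16],[49,12],[50,0]]
[[3,17],[16,3],[30,13],[31,3],[33,17],[35,0],[39,9],[45,4],[47,17],[48,16],[49,12],[50,0]]
[[3,17],[16,3],[30,13],[31,3],[33,17],[35,5],[39,9],[45,4],[47,17],[48,16],[49,12],[50,0]]
[[3,17],[16,3],[30,13],[31,3],[33,17],[35,7],[37,5],[39,9],[45,4],[47,17],[48,16],[49,12],[50,0]]
[[3,17],[16,3],[30,13],[31,3],[33,17],[35,7],[37,5],[39,9],[45,4],[47,17],[48,16],[49,12],[50,0]]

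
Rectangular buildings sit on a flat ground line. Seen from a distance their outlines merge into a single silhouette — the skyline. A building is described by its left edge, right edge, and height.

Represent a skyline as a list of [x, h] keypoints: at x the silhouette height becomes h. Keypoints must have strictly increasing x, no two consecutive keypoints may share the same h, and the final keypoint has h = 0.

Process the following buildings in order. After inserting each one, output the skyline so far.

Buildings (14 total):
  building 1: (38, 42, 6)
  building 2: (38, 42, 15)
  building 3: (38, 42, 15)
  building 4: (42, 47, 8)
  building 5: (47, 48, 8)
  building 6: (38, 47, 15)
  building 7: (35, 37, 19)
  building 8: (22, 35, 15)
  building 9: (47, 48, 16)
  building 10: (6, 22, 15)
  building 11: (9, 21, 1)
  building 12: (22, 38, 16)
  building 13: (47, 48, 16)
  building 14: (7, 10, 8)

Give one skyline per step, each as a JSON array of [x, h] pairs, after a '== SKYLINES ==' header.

== SKYLINES ==
[[38,6],[42,0]]
[[38,15],[42,0]]
[[38,15],[42,0]]
[[38,15],[42,8],[47,0]]
[[38,15],[42,8],[48,0]]
[[38,15],[47,8],[48,0]]
[[35,19],[37,0],[38,15],[47,8],[48,0]]
[[22,15],[35,19],[37,0],[38,15],[47,8],[48,0]]
[[22,15],[35,19],[37,0],[38,15],[47,16],[48,0]]
[[6,15],[35,19],[37,0],[38,15],[47,16],[48,0]]
[[6,15],[35,19],[37,0],[38,15],[47,16],[48,0]]
[[6,15],[22,16],[35,19],[37,16],[38,15],[47,16],[48,0]]
[[6,15],[22,16],[35,19],[37,16],[38,15],[47,16],[48,0]]
[[6,15],[22,16],[35,19],[37,16],[38,15],[47,16],[48,0]]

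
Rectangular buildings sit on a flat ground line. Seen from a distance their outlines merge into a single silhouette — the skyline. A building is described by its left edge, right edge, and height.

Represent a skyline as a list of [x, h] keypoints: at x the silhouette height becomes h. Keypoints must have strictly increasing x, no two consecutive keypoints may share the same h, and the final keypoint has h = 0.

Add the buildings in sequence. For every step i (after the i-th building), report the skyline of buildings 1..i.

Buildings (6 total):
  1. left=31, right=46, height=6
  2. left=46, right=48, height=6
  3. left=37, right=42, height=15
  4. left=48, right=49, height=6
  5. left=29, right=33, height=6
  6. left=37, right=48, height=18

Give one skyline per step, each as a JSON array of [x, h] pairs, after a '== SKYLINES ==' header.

== SKYLINES ==
[[31,6],[46,0]]
[[31,6],[48,0]]
[[31,6],[37,15],[42,6],[48,0]]
[[31,6],[37,15],[42,6],[49,0]]
[[29,6],[37,15],[42,6],[49,0]]
[[29,6],[37,18],[48,6],[49,0]]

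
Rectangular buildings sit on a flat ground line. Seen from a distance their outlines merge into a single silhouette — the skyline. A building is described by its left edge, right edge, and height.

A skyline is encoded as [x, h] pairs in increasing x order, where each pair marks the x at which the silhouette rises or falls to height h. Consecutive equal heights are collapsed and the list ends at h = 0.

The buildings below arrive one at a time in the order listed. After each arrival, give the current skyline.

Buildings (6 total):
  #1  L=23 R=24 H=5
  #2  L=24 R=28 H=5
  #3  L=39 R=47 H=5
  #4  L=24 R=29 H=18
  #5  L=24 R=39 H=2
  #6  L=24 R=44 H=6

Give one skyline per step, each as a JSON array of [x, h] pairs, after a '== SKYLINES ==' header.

== SKYLINES ==
[[23,5],[24,0]]
[[23,5],[28,0]]
[[23,5],[28,0],[39,5],[47,0]]
[[23,5],[24,18],[29,0],[39,5],[47,0]]
[[23,5],[24,18],[29,2],[39,5],[47,0]]
[[23,5],[24,18],[29,6],[44,5],[47,0]]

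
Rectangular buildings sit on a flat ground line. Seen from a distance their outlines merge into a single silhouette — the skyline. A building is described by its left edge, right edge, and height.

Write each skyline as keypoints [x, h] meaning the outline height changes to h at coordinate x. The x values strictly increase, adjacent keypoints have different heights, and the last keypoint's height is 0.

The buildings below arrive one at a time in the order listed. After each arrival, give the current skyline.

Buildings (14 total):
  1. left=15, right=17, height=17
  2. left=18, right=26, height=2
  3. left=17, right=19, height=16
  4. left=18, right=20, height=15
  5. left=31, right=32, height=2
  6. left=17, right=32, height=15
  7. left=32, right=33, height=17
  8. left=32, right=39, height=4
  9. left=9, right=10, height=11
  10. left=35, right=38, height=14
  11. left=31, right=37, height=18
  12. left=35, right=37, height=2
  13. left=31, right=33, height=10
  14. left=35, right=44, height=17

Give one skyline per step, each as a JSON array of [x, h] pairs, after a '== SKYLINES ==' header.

== SKYLINES ==
[[15,17],[17,0]]
[[15,17],[17,0],[18,2],[26,0]]
[[15,17],[17,16],[19,2],[26,0]]
[[15,17],[17,16],[19,15],[20,2],[26,0]]
[[15,17],[17,16],[19,15],[20,2],[26,0],[31,2],[32,0]]
[[15,17],[17,16],[19,15],[32,0]]
[[15,17],[17,16],[19,15],[32,17],[33,0]]
[[15,17],[17,16],[19,15],[32,17],[33,4],[39,0]]
[[9,11],[10,0],[15,17],[17,16],[19,15],[32,17],[33,4],[39,0]]
[[9,11],[10,0],[15,17],[17,16],[19,15],[32,17],[33,4],[35,14],[38,4],[39,0]]
[[9,11],[10,0],[15,17],[17,16],[19,15],[31,18],[37,14],[38,4],[39,0]]
[[9,11],[10,0],[15,17],[17,16],[19,15],[31,18],[37,14],[38,4],[39,0]]
[[9,11],[10,0],[15,17],[17,16],[19,15],[31,18],[37,14],[38,4],[39,0]]
[[9,11],[10,0],[15,17],[17,16],[19,15],[31,18],[37,17],[44,0]]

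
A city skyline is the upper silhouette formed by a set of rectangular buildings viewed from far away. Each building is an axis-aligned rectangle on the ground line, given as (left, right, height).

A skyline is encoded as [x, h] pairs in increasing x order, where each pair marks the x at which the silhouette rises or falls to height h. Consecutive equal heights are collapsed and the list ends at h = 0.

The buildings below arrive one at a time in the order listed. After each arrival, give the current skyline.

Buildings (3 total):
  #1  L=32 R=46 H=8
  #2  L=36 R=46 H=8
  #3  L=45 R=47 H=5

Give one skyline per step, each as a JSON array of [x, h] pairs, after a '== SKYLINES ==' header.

== SKYLINES ==
[[32,8],[46,0]]
[[32,8],[46,0]]
[[32,8],[46,5],[47,0]]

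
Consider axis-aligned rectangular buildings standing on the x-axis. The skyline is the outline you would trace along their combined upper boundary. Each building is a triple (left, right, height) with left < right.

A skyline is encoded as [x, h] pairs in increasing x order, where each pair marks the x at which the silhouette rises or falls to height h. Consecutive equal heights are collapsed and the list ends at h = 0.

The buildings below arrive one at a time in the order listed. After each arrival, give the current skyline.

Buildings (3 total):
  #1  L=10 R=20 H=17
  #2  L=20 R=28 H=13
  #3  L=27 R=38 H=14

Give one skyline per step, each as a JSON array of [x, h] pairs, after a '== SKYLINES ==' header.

== SKYLINES ==
[[10,17],[20,0]]
[[10,17],[20,13],[28,0]]
[[10,17],[20,13],[27,14],[38,0]]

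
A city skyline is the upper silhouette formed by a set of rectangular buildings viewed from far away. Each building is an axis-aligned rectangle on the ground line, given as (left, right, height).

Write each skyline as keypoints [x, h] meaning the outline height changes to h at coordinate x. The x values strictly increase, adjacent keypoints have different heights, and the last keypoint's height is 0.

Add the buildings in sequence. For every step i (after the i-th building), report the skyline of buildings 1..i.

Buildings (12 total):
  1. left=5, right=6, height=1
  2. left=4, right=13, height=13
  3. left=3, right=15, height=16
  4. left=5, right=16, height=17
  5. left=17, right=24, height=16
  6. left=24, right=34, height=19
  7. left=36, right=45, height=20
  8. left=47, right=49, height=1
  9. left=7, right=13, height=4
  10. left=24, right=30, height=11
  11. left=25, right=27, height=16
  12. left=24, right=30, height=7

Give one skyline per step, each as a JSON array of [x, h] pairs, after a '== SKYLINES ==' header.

== SKYLINES ==
[[5,1],[6,0]]
[[4,13],[13,0]]
[[3,16],[15,0]]
[[3,16],[5,17],[16,0]]
[[3,16],[5,17],[16,0],[17,16],[24,0]]
[[3,16],[5,17],[16,0],[17,16],[24,19],[34,0]]
[[3,16],[5,17],[16,0],[17,16],[24,19],[34,0],[36,20],[45,0]]
[[3,16],[5,17],[16,0],[17,16],[24,19],[34,0],[36,20],[45,0],[47,1],[49,0]]
[[3,16],[5,17],[16,0],[17,16],[24,19],[34,0],[36,20],[45,0],[47,1],[49,0]]
[[3,16],[5,17],[16,0],[17,16],[24,19],[34,0],[36,20],[45,0],[47,1],[49,0]]
[[3,16],[5,17],[16,0],[17,16],[24,19],[34,0],[36,20],[45,0],[47,1],[49,0]]
[[3,16],[5,17],[16,0],[17,16],[24,19],[34,0],[36,20],[45,0],[47,1],[49,0]]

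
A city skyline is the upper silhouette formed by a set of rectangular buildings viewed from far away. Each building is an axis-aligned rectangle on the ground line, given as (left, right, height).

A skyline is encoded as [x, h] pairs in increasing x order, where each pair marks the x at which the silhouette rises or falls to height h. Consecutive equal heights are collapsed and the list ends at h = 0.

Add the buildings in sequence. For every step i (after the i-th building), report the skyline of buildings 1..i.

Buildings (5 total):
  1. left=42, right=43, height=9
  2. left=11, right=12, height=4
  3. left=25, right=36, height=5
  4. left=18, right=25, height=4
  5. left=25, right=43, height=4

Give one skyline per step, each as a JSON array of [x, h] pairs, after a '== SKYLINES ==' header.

== SKYLINES ==
[[42,9],[43,0]]
[[11,4],[12,0],[42,9],[43,0]]
[[11,4],[12,0],[25,5],[36,0],[42,9],[43,0]]
[[11,4],[12,0],[18,4],[25,5],[36,0],[42,9],[43,0]]
[[11,4],[12,0],[18,4],[25,5],[36,4],[42,9],[43,0]]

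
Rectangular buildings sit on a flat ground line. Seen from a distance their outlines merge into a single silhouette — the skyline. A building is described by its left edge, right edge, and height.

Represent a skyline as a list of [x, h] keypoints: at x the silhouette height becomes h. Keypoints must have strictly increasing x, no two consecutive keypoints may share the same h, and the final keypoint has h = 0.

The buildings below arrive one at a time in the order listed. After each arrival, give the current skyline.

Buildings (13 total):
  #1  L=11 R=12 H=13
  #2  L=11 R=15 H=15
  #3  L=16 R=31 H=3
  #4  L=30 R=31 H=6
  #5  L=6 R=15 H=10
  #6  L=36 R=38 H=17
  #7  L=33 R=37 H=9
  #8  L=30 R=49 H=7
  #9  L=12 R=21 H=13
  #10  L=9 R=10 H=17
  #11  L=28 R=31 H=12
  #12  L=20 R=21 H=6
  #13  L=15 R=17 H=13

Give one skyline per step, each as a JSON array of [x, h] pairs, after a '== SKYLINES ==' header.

== SKYLINES ==
[[11,13],[12,0]]
[[11,15],[15,0]]
[[11,15],[15,0],[16,3],[31,0]]
[[11,15],[15,0],[16,3],[30,6],[31,0]]
[[6,10],[11,15],[15,0],[16,3],[30,6],[31,0]]
[[6,10],[11,15],[15,0],[16,3],[30,6],[31,0],[36,17],[38,0]]
[[6,10],[11,15],[15,0],[16,3],[30,6],[31,0],[33,9],[36,17],[38,0]]
[[6,10],[11,15],[15,0],[16,3],[30,7],[33,9],[36,17],[38,7],[49,0]]
[[6,10],[11,15],[15,13],[21,3],[30,7],[33,9],[36,17],[38,7],[49,0]]
[[6,10],[9,17],[10,10],[11,15],[15,13],[21,3],[30,7],[33,9],[36,17],[38,7],[49,0]]
[[6,10],[9,17],[10,10],[11,15],[15,13],[21,3],[28,12],[31,7],[33,9],[36,17],[38,7],[49,0]]
[[6,10],[9,17],[10,10],[11,15],[15,13],[21,3],[28,12],[31,7],[33,9],[36,17],[38,7],[49,0]]
[[6,10],[9,17],[10,10],[11,15],[15,13],[21,3],[28,12],[31,7],[33,9],[36,17],[38,7],[49,0]]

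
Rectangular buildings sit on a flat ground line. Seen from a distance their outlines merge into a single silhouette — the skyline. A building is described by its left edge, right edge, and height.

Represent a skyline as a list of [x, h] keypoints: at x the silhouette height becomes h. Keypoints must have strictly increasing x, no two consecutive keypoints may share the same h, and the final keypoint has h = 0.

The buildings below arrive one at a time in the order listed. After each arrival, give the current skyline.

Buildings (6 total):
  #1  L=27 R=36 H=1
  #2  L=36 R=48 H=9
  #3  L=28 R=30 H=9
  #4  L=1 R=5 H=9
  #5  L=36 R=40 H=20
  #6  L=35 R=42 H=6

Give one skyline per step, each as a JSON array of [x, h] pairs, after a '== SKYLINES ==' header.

== SKYLINES ==
[[27,1],[36,0]]
[[27,1],[36,9],[48,0]]
[[27,1],[28,9],[30,1],[36,9],[48,0]]
[[1,9],[5,0],[27,1],[28,9],[30,1],[36,9],[48,0]]
[[1,9],[5,0],[27,1],[28,9],[30,1],[36,20],[40,9],[48,0]]
[[1,9],[5,0],[27,1],[28,9],[30,1],[35,6],[36,20],[40,9],[48,0]]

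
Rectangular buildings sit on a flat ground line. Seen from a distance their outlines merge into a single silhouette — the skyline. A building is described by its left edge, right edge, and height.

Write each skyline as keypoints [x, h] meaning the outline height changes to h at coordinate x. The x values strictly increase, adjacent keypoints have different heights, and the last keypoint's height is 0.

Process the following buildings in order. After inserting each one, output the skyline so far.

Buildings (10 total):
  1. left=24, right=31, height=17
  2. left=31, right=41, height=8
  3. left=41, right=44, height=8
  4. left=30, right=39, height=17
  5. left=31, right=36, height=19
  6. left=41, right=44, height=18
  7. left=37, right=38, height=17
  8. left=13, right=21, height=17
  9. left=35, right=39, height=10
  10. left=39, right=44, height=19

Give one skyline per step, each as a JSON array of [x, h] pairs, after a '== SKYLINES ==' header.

== SKYLINES ==
[[24,17],[31,0]]
[[24,17],[31,8],[41,0]]
[[24,17],[31,8],[44,0]]
[[24,17],[39,8],[44,0]]
[[24,17],[31,19],[36,17],[39,8],[44,0]]
[[24,17],[31,19],[36,17],[39,8],[41,18],[44,0]]
[[24,17],[31,19],[36,17],[39,8],[41,18],[44,0]]
[[13,17],[21,0],[24,17],[31,19],[36,17],[39,8],[41,18],[44,0]]
[[13,17],[21,0],[24,17],[31,19],[36,17],[39,8],[41,18],[44,0]]
[[13,17],[21,0],[24,17],[31,19],[36,17],[39,19],[44,0]]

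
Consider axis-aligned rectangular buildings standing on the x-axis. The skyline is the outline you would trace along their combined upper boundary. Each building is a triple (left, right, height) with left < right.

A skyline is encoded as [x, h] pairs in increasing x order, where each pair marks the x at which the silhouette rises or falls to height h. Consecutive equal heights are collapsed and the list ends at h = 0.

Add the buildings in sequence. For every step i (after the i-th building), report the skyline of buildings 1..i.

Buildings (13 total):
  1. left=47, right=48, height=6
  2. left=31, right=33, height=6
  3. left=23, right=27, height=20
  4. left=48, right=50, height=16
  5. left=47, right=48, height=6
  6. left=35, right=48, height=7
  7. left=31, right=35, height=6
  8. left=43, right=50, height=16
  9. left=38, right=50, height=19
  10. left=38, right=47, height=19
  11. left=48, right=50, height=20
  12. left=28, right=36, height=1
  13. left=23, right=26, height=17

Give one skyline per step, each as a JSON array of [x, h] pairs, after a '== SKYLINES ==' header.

== SKYLINES ==
[[47,6],[48,0]]
[[31,6],[33,0],[47,6],[48,0]]
[[23,20],[27,0],[31,6],[33,0],[47,6],[48,0]]
[[23,20],[27,0],[31,6],[33,0],[47,6],[48,16],[50,0]]
[[23,20],[27,0],[31,6],[33,0],[47,6],[48,16],[50,0]]
[[23,20],[27,0],[31,6],[33,0],[35,7],[48,16],[50,0]]
[[23,20],[27,0],[31,6],[35,7],[48,16],[50,0]]
[[23,20],[27,0],[31,6],[35,7],[43,16],[50,0]]
[[23,20],[27,0],[31,6],[35,7],[38,19],[50,0]]
[[23,20],[27,0],[31,6],[35,7],[38,19],[50,0]]
[[23,20],[27,0],[31,6],[35,7],[38,19],[48,20],[50,0]]
[[23,20],[27,0],[28,1],[31,6],[35,7],[38,19],[48,20],[50,0]]
[[23,20],[27,0],[28,1],[31,6],[35,7],[38,19],[48,20],[50,0]]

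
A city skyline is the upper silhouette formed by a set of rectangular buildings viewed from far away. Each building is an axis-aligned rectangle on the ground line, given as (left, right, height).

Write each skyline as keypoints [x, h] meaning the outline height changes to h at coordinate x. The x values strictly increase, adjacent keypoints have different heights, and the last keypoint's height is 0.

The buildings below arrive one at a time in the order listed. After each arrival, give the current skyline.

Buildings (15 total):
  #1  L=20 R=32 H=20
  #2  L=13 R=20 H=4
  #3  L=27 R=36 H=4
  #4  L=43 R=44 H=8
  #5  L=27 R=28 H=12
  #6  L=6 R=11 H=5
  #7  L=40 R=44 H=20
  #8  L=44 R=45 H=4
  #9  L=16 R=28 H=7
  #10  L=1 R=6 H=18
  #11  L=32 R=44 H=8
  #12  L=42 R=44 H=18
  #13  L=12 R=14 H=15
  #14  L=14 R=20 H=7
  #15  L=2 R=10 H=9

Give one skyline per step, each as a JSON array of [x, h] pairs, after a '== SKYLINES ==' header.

== SKYLINES ==
[[20,20],[32,0]]
[[13,4],[20,20],[32,0]]
[[13,4],[20,20],[32,4],[36,0]]
[[13,4],[20,20],[32,4],[36,0],[43,8],[44,0]]
[[13,4],[20,20],[32,4],[36,0],[43,8],[44,0]]
[[6,5],[11,0],[13,4],[20,20],[32,4],[36,0],[43,8],[44,0]]
[[6,5],[11,0],[13,4],[20,20],[32,4],[36,0],[40,20],[44,0]]
[[6,5],[11,0],[13,4],[20,20],[32,4],[36,0],[40,20],[44,4],[45,0]]
[[6,5],[11,0],[13,4],[16,7],[20,20],[32,4],[36,0],[40,20],[44,4],[45,0]]
[[1,18],[6,5],[11,0],[13,4],[16,7],[20,20],[32,4],[36,0],[40,20],[44,4],[45,0]]
[[1,18],[6,5],[11,0],[13,4],[16,7],[20,20],[32,8],[40,20],[44,4],[45,0]]
[[1,18],[6,5],[11,0],[13,4],[16,7],[20,20],[32,8],[40,20],[44,4],[45,0]]
[[1,18],[6,5],[11,0],[12,15],[14,4],[16,7],[20,20],[32,8],[40,20],[44,4],[45,0]]
[[1,18],[6,5],[11,0],[12,15],[14,7],[20,20],[32,8],[40,20],[44,4],[45,0]]
[[1,18],[6,9],[10,5],[11,0],[12,15],[14,7],[20,20],[32,8],[40,20],[44,4],[45,0]]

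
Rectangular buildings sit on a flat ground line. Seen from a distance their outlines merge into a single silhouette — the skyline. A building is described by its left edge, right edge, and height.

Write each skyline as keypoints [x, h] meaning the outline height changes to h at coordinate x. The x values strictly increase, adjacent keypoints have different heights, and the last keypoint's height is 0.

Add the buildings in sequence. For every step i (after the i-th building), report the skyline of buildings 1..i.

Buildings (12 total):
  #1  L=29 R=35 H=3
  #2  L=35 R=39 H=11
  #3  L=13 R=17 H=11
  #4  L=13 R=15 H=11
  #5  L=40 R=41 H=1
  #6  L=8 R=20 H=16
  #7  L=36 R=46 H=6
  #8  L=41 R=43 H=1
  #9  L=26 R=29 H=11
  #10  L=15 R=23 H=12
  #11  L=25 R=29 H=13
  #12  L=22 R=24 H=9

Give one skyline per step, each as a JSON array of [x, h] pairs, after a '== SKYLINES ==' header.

== SKYLINES ==
[[29,3],[35,0]]
[[29,3],[35,11],[39,0]]
[[13,11],[17,0],[29,3],[35,11],[39,0]]
[[13,11],[17,0],[29,3],[35,11],[39,0]]
[[13,11],[17,0],[29,3],[35,11],[39,0],[40,1],[41,0]]
[[8,16],[20,0],[29,3],[35,11],[39,0],[40,1],[41,0]]
[[8,16],[20,0],[29,3],[35,11],[39,6],[46,0]]
[[8,16],[20,0],[29,3],[35,11],[39,6],[46,0]]
[[8,16],[20,0],[26,11],[29,3],[35,11],[39,6],[46,0]]
[[8,16],[20,12],[23,0],[26,11],[29,3],[35,11],[39,6],[46,0]]
[[8,16],[20,12],[23,0],[25,13],[29,3],[35,11],[39,6],[46,0]]
[[8,16],[20,12],[23,9],[24,0],[25,13],[29,3],[35,11],[39,6],[46,0]]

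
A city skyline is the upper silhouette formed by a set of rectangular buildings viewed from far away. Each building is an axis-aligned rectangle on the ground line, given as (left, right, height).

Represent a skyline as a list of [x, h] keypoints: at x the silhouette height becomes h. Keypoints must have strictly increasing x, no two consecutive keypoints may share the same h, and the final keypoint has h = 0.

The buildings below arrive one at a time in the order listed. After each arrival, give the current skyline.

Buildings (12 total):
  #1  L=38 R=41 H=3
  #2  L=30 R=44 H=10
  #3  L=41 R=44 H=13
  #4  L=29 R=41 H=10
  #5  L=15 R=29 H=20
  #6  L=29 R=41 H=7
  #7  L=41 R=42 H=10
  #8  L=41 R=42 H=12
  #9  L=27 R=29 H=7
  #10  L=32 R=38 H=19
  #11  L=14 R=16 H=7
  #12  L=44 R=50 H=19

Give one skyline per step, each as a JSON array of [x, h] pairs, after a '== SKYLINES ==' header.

== SKYLINES ==
[[38,3],[41,0]]
[[30,10],[44,0]]
[[30,10],[41,13],[44,0]]
[[29,10],[41,13],[44,0]]
[[15,20],[29,10],[41,13],[44,0]]
[[15,20],[29,10],[41,13],[44,0]]
[[15,20],[29,10],[41,13],[44,0]]
[[15,20],[29,10],[41,13],[44,0]]
[[15,20],[29,10],[41,13],[44,0]]
[[15,20],[29,10],[32,19],[38,10],[41,13],[44,0]]
[[14,7],[15,20],[29,10],[32,19],[38,10],[41,13],[44,0]]
[[14,7],[15,20],[29,10],[32,19],[38,10],[41,13],[44,19],[50,0]]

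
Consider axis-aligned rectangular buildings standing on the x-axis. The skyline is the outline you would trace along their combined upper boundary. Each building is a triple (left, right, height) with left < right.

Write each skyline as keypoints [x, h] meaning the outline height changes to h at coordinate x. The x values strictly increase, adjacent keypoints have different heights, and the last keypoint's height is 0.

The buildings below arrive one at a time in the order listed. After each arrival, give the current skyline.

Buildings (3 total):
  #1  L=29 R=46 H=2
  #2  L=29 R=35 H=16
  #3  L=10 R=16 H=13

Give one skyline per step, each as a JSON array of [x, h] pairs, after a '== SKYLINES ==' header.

== SKYLINES ==
[[29,2],[46,0]]
[[29,16],[35,2],[46,0]]
[[10,13],[16,0],[29,16],[35,2],[46,0]]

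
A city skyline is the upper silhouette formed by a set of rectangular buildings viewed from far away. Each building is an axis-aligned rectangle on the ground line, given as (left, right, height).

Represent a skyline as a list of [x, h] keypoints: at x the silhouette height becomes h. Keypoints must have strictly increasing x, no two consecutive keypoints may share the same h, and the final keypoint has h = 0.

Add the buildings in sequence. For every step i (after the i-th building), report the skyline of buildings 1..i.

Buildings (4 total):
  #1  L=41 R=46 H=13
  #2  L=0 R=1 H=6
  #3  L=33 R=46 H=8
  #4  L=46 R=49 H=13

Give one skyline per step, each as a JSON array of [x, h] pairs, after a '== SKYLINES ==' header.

== SKYLINES ==
[[41,13],[46,0]]
[[0,6],[1,0],[41,13],[46,0]]
[[0,6],[1,0],[33,8],[41,13],[46,0]]
[[0,6],[1,0],[33,8],[41,13],[49,0]]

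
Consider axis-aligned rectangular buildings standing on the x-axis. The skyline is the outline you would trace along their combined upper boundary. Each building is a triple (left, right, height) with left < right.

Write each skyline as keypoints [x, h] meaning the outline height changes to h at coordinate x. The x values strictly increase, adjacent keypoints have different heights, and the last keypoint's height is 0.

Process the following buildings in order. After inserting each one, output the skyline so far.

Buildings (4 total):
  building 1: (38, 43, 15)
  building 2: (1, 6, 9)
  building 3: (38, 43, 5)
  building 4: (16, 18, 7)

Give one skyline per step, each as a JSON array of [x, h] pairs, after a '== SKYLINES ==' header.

== SKYLINES ==
[[38,15],[43,0]]
[[1,9],[6,0],[38,15],[43,0]]
[[1,9],[6,0],[38,15],[43,0]]
[[1,9],[6,0],[16,7],[18,0],[38,15],[43,0]]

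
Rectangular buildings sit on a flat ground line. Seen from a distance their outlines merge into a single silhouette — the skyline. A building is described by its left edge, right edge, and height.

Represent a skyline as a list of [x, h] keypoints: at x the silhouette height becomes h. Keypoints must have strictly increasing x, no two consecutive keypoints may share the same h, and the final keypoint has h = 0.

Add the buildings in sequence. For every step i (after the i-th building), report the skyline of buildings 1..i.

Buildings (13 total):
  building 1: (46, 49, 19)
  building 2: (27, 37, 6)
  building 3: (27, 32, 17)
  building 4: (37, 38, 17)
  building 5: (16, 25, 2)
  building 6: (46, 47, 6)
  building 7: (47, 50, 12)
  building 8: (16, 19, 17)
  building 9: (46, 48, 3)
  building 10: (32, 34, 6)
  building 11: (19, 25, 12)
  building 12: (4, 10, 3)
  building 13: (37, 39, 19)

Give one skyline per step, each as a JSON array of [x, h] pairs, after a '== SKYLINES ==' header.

== SKYLINES ==
[[46,19],[49,0]]
[[27,6],[37,0],[46,19],[49,0]]
[[27,17],[32,6],[37,0],[46,19],[49,0]]
[[27,17],[32,6],[37,17],[38,0],[46,19],[49,0]]
[[16,2],[25,0],[27,17],[32,6],[37,17],[38,0],[46,19],[49,0]]
[[16,2],[25,0],[27,17],[32,6],[37,17],[38,0],[46,19],[49,0]]
[[16,2],[25,0],[27,17],[32,6],[37,17],[38,0],[46,19],[49,12],[50,0]]
[[16,17],[19,2],[25,0],[27,17],[32,6],[37,17],[38,0],[46,19],[49,12],[50,0]]
[[16,17],[19,2],[25,0],[27,17],[32,6],[37,17],[38,0],[46,19],[49,12],[50,0]]
[[16,17],[19,2],[25,0],[27,17],[32,6],[37,17],[38,0],[46,19],[49,12],[50,0]]
[[16,17],[19,12],[25,0],[27,17],[32,6],[37,17],[38,0],[46,19],[49,12],[50,0]]
[[4,3],[10,0],[16,17],[19,12],[25,0],[27,17],[32,6],[37,17],[38,0],[46,19],[49,12],[50,0]]
[[4,3],[10,0],[16,17],[19,12],[25,0],[27,17],[32,6],[37,19],[39,0],[46,19],[49,12],[50,0]]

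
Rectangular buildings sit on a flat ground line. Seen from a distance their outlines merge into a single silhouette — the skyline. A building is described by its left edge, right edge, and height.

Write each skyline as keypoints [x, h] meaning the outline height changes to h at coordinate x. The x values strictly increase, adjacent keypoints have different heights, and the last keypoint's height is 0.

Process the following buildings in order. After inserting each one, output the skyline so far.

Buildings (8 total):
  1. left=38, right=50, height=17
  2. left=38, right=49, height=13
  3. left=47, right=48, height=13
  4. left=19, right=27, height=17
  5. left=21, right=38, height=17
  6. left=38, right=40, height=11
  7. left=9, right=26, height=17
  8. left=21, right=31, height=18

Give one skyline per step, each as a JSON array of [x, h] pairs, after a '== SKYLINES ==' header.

== SKYLINES ==
[[38,17],[50,0]]
[[38,17],[50,0]]
[[38,17],[50,0]]
[[19,17],[27,0],[38,17],[50,0]]
[[19,17],[50,0]]
[[19,17],[50,0]]
[[9,17],[50,0]]
[[9,17],[21,18],[31,17],[50,0]]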